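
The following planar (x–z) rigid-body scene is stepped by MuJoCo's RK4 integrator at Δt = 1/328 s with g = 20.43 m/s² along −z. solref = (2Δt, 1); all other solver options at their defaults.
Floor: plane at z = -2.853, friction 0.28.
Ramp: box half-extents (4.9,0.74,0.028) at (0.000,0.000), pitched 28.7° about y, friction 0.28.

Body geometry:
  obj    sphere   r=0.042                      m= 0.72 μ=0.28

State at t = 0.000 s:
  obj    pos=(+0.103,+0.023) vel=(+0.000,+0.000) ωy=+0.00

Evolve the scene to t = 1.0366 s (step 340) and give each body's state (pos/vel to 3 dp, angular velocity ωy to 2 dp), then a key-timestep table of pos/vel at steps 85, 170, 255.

State at t = 1.0366 s:
  obj    pos=(+3.406,-1.785) vel=(+6.372,-3.488) ωy=+172.94

Key-timestep trajectory:
   step    t(s)  obj.x    obj.z    obj.vx   obj.vz 
     85  0.2591   +0.310  -0.090  +1.593  -0.872
    170  0.5183   +0.929  -0.429  +3.186  -1.744
    255  0.7774   +1.961  -0.994  +4.779  -2.616


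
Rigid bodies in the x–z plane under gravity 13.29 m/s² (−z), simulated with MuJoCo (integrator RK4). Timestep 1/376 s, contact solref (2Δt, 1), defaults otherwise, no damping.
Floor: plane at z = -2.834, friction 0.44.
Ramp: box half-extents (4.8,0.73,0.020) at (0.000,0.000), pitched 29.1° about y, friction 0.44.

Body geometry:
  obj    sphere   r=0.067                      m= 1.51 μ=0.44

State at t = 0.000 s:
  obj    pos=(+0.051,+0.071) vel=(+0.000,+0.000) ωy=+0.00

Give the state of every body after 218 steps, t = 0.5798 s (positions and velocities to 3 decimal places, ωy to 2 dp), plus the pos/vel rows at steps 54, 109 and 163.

State at t = 0.5798 s:
  obj    pos=(+0.729,-0.306) vel=(+2.339,-1.302) ωy=+39.94

Key-timestep trajectory:
   step    t(s)  obj.x    obj.z    obj.vx   obj.vz 
     54  0.1436   +0.093  +0.048  +0.579  -0.323
    109  0.2899   +0.221  -0.023  +1.170  -0.651
    163  0.4335   +0.430  -0.140  +1.749  -0.973


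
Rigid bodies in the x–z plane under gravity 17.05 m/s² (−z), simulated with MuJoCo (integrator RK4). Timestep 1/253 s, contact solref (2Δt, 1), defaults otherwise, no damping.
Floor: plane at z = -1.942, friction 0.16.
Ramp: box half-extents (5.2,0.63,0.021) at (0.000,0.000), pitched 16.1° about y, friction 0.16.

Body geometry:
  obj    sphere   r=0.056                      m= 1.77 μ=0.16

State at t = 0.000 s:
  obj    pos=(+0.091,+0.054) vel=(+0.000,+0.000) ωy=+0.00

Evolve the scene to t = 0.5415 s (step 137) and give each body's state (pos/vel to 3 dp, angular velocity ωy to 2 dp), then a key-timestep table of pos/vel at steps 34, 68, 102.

State at t = 0.5415 s:
  obj    pos=(+0.567,-0.083) vel=(+1.757,-0.507) ωy=+32.65

Key-timestep trajectory:
   step    t(s)  obj.x    obj.z    obj.vx   obj.vz 
     34  0.1344   +0.120  +0.045  +0.436  -0.126
     68  0.2688   +0.208  +0.020  +0.872  -0.252
    102  0.4032   +0.355  -0.022  +1.308  -0.378


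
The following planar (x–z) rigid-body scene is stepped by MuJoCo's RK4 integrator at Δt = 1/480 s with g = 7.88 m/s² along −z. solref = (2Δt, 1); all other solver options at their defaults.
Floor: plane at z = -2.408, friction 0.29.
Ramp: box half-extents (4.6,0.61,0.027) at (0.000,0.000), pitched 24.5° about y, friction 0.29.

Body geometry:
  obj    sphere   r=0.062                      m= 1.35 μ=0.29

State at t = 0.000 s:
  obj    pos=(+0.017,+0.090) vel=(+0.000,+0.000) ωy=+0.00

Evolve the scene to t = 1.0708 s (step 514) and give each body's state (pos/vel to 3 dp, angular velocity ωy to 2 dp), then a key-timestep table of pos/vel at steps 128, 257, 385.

State at t = 1.0708 s:
  obj    pos=(+1.235,-0.465) vel=(+2.274,-1.037) ωy=+40.31

Key-timestep trajectory:
   step    t(s)  obj.x    obj.z    obj.vx   obj.vz 
    128  0.2667   +0.093  +0.056  +0.566  -0.258
    257  0.5354   +0.321  -0.049  +1.137  -0.518
    385  0.8021   +0.700  -0.221  +1.704  -0.776


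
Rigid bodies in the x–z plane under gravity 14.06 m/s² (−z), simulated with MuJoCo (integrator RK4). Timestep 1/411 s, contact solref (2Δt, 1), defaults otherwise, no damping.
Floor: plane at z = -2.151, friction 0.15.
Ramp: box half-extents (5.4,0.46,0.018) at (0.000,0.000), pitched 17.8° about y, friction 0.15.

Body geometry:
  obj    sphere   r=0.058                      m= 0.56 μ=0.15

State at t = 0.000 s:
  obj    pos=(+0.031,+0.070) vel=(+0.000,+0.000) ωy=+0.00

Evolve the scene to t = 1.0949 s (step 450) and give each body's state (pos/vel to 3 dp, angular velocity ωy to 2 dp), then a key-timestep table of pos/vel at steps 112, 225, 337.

State at t = 1.0949 s:
  obj    pos=(+1.783,-0.493) vel=(+3.201,-1.028) ωy=+57.95

Key-timestep trajectory:
   step    t(s)  obj.x    obj.z    obj.vx   obj.vz 
    112  0.2725   +0.140  +0.035  +0.797  -0.256
    225  0.5474   +0.469  -0.071  +1.600  -0.514
    337  0.8200   +1.014  -0.246  +2.397  -0.770


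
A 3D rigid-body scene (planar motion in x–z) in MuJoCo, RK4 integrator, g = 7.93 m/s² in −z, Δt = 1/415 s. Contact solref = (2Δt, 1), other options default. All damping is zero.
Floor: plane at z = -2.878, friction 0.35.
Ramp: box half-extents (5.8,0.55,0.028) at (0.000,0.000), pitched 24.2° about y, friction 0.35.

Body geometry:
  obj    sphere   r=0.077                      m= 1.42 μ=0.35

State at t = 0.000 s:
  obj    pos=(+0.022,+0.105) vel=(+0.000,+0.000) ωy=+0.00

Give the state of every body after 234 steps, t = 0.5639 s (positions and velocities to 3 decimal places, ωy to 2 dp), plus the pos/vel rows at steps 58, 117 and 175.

State at t = 0.5639 s:
  obj    pos=(+0.359,-0.046) vel=(+1.194,-0.537) ωy=+17.00

Key-timestep trajectory:
   step    t(s)  obj.x    obj.z    obj.vx   obj.vz 
     58  0.1398   +0.043  +0.096  +0.296  -0.133
    117  0.2819   +0.106  +0.067  +0.597  -0.268
    175  0.4217   +0.210  +0.021  +0.893  -0.401


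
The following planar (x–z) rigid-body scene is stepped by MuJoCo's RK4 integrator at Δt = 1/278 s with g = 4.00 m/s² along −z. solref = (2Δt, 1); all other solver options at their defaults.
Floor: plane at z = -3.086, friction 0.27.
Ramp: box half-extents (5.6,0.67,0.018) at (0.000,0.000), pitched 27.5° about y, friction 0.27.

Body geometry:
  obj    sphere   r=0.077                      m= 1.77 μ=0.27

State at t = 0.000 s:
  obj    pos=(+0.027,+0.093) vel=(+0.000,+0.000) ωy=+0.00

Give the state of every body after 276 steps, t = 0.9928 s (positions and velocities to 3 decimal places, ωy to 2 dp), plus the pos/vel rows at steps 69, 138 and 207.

State at t = 0.9928 s:
  obj    pos=(+0.604,-0.207) vel=(+1.162,-0.605) ωy=+17.01

Key-timestep trajectory:
   step    t(s)  obj.x    obj.z    obj.vx   obj.vz 
     69  0.2482   +0.063  +0.074  +0.291  -0.151
    138  0.4964   +0.171  +0.018  +0.581  -0.302
    207  0.7446   +0.351  -0.076  +0.871  -0.454


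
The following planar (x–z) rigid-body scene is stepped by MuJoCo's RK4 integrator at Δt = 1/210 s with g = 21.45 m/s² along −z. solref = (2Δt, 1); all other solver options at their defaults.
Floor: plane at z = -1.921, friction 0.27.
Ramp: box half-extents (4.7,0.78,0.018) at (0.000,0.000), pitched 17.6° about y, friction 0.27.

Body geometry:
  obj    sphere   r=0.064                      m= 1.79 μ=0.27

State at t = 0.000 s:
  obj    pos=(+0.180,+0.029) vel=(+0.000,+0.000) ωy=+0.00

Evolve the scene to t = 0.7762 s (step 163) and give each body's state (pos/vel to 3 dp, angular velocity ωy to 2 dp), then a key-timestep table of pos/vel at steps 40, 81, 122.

State at t = 0.7762 s:
  obj    pos=(+1.510,-0.393) vel=(+3.428,-1.087) ωy=+56.18

Key-timestep trajectory:
   step    t(s)  obj.x    obj.z    obj.vx   obj.vz 
     40  0.1905   +0.260  +0.003  +0.841  -0.267
     81  0.3857   +0.509  -0.075  +1.703  -0.540
    122  0.5810   +0.925  -0.208  +2.566  -0.814


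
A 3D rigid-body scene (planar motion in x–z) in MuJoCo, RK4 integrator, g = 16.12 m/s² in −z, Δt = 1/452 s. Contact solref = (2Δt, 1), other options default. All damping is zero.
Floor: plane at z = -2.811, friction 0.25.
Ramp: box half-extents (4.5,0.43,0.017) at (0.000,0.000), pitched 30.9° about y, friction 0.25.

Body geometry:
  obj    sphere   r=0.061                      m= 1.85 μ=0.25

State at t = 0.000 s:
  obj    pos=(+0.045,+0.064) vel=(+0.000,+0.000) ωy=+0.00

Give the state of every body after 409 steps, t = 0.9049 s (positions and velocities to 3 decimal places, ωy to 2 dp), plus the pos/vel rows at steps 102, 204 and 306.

State at t = 0.9049 s:
  obj    pos=(+2.122,-1.179) vel=(+4.591,-2.748) ωy=+87.70

Key-timestep trajectory:
   step    t(s)  obj.x    obj.z    obj.vx   obj.vz 
    102  0.2257   +0.174  -0.013  +1.145  -0.685
    204  0.4513   +0.562  -0.245  +2.290  -1.371
    306  0.6770   +1.208  -0.632  +3.435  -2.056


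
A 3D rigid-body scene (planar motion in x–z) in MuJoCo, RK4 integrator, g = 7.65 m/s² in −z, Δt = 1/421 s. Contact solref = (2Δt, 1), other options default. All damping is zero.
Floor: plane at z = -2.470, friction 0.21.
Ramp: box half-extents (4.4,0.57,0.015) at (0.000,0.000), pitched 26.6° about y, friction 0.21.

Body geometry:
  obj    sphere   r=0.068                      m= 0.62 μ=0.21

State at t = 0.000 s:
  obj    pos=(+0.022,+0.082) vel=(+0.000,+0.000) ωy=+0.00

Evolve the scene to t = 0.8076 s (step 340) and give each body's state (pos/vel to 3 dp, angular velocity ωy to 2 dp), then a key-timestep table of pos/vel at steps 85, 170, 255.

State at t = 0.8076 s:
  obj    pos=(+0.735,-0.275) vel=(+1.767,-0.885) ωy=+29.05

Key-timestep trajectory:
   step    t(s)  obj.x    obj.z    obj.vx   obj.vz 
     85  0.2019   +0.067  +0.059  +0.442  -0.221
    170  0.4038   +0.200  -0.008  +0.883  -0.442
    255  0.6057   +0.423  -0.119  +1.325  -0.664


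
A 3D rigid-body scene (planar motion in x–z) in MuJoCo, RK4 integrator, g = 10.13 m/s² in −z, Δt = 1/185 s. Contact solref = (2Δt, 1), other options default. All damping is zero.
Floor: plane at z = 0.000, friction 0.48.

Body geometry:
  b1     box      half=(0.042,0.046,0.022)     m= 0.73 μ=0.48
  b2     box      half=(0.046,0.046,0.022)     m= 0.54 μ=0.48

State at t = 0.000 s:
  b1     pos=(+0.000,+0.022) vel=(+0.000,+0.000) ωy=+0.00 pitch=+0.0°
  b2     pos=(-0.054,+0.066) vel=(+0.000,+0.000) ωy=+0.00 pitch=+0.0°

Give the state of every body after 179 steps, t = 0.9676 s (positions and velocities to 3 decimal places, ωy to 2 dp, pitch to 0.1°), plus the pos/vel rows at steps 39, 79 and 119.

State at t = 0.9676 s:
  b1     pos=(+0.000,+0.022) vel=(+0.000,+0.000) ωy=+0.00 pitch=+0.0°
  b2     pos=(-0.103,+0.046) vel=(+0.000,+0.000) ωy=+0.00 pitch=-90.0°

Key-timestep trajectory:
   step    t(s)  b1.x    b1.z    b1.vx   b1.vz   b2.x    b2.z    b2.vx   b2.vz 
     39  0.2108   +0.000  +0.022  +0.000  +0.000   -0.078  +0.051  -0.093  +0.008
     79  0.4270   +0.000  +0.022  +0.000  +0.000   -0.106  +0.047  -0.137  +0.081
    119  0.6432   +0.000  +0.022  +0.000  +0.000   -0.101  +0.047  -0.062  -0.024


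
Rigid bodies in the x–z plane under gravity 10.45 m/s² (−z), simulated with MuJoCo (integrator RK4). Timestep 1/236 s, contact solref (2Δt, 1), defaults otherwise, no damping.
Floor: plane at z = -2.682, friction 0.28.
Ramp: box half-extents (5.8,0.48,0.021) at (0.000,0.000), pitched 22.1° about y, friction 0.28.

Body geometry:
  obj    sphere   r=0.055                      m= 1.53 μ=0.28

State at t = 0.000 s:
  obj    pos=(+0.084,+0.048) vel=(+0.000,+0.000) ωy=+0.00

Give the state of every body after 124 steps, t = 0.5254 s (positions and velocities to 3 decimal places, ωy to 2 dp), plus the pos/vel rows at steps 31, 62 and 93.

State at t = 0.5254 s:
  obj    pos=(+0.443,-0.098) vel=(+1.367,-0.555) ωy=+26.82

Key-timestep trajectory:
   step    t(s)  obj.x    obj.z    obj.vx   obj.vz 
     31  0.1314   +0.106  +0.039  +0.342  -0.139
     62  0.2627   +0.174  +0.011  +0.684  -0.278
     93  0.3941   +0.286  -0.034  +1.025  -0.416


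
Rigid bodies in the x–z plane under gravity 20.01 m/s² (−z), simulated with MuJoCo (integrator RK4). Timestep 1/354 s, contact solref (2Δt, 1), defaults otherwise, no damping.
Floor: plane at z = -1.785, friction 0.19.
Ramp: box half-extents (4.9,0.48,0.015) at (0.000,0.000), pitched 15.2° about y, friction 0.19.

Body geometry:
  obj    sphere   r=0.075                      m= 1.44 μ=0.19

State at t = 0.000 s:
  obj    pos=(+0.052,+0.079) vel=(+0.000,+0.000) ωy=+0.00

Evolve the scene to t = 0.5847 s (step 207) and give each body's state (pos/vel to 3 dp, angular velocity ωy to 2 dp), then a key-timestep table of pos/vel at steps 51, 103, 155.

State at t = 0.5847 s:
  obj    pos=(+0.670,-0.089) vel=(+2.115,-0.575) ωy=+29.21

Key-timestep trajectory:
   step    t(s)  obj.x    obj.z    obj.vx   obj.vz 
     51  0.1441   +0.090  +0.069  +0.521  -0.142
    103  0.2910   +0.205  +0.038  +1.052  -0.286
    155  0.4379   +0.399  -0.015  +1.584  -0.430


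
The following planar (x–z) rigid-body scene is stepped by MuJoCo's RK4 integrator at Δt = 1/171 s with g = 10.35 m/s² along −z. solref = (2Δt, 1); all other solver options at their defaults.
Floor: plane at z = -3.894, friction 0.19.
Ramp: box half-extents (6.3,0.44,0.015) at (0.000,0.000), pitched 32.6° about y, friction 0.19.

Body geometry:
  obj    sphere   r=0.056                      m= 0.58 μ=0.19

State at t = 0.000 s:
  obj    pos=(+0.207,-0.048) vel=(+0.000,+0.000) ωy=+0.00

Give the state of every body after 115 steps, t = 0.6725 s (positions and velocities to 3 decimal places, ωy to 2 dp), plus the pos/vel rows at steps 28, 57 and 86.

State at t = 0.6725 s:
  obj    pos=(+0.966,-0.534) vel=(+2.257,-1.443) ωy=+47.81

Key-timestep trajectory:
   step    t(s)  obj.x    obj.z    obj.vx   obj.vz 
     28  0.1637   +0.252  -0.077  +0.550  -0.352
     57  0.3333   +0.394  -0.167  +1.119  -0.716
     86  0.5029   +0.632  -0.320  +1.688  -1.080


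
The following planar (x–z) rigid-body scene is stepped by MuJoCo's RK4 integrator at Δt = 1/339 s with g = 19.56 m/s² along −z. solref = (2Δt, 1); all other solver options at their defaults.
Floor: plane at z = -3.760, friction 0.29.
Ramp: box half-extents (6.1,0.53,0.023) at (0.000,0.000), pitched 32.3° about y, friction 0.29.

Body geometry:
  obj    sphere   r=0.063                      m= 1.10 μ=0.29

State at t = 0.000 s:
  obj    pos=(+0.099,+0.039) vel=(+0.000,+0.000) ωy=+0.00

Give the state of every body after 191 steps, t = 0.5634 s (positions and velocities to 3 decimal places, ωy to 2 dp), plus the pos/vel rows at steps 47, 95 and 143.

State at t = 0.5634 s:
  obj    pos=(+1.101,-0.594) vel=(+3.556,-2.248) ωy=+66.75

Key-timestep trajectory:
   step    t(s)  obj.x    obj.z    obj.vx   obj.vz 
     47  0.1386   +0.160  +0.001  +0.875  -0.553
     95  0.2802   +0.347  -0.118  +1.769  -1.118
    143  0.4218   +0.661  -0.316  +2.662  -1.683


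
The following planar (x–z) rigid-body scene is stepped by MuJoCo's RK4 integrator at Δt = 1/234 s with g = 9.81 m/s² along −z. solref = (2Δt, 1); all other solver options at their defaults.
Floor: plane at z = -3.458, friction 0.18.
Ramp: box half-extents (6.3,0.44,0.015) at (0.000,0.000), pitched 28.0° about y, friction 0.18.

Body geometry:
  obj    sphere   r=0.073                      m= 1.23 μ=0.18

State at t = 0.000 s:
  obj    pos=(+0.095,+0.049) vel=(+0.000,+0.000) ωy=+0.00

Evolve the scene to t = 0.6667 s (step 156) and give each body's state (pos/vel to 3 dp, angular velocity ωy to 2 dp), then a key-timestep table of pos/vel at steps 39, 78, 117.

State at t = 0.6667 s:
  obj    pos=(+0.741,-0.294) vel=(+1.937,-1.030) ωy=+30.03

Key-timestep trajectory:
   step    t(s)  obj.x    obj.z    obj.vx   obj.vz 
     39  0.1667   +0.135  +0.028  +0.484  -0.258
     78  0.3333   +0.257  -0.037  +0.968  -0.515
    117  0.5000   +0.458  -0.144  +1.453  -0.772


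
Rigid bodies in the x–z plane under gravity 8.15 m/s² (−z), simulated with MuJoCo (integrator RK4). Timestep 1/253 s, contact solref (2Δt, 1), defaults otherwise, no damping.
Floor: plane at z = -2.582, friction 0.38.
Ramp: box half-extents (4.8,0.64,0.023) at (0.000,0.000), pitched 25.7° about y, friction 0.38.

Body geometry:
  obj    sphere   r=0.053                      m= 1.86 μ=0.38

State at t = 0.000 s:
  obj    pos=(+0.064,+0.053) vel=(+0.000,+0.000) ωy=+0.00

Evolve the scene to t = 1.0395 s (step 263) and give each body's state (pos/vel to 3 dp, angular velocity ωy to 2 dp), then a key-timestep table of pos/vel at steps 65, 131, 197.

State at t = 1.0395 s:
  obj    pos=(+1.293,-0.538) vel=(+2.365,-1.138) ωy=+49.51

Key-timestep trajectory:
   step    t(s)  obj.x    obj.z    obj.vx   obj.vz 
     65  0.2569   +0.139  +0.017  +0.584  -0.281
    131  0.5178   +0.369  -0.093  +1.178  -0.567
    197  0.7787   +0.754  -0.278  +1.771  -0.852


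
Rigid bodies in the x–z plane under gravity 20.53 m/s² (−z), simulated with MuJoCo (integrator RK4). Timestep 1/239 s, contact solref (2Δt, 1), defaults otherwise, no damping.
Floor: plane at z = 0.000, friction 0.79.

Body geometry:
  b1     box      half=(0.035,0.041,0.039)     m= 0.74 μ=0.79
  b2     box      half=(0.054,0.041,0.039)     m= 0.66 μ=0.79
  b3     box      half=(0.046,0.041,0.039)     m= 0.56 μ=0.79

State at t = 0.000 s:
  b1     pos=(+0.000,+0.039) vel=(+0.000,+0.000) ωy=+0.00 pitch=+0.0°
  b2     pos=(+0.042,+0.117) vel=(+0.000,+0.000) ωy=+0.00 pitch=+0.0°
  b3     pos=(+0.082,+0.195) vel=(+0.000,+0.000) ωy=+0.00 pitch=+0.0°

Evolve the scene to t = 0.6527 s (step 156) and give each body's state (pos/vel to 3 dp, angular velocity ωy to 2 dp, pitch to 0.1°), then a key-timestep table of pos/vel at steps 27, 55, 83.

State at t = 0.6527 s:
  b1     pos=(+0.000,+0.039) vel=(+0.000,+0.000) ωy=+0.00 pitch=+0.0°
  b2     pos=(+0.089,+0.054) vel=(+0.000,+0.000) ωy=+0.00 pitch=+90.0°
  b3     pos=(+0.293,+0.039) vel=(+0.000,+0.000) ωy=+0.00 pitch=+180.0°

Key-timestep trajectory:
   step    t(s)  b1.x    b1.z    b1.vx   b1.vz   b2.x    b2.z    b2.vx   b2.vz   b3.x    b3.z    b3.vx   b3.vz 
     27  0.1130   +0.000  +0.039  -0.001  +0.000   +0.057  +0.111  +0.282  -0.185   +0.125  +0.166  +0.741  -0.760
     55  0.2301   +0.000  +0.039  +0.000  +0.000   +0.098  +0.058  +0.200  +0.195   +0.222  +0.054  +0.531  +0.403
     83  0.3473   +0.000  +0.039  +0.000  +0.000   +0.087  +0.054  -0.142  +0.082   +0.284  +0.047  +0.643  -0.472


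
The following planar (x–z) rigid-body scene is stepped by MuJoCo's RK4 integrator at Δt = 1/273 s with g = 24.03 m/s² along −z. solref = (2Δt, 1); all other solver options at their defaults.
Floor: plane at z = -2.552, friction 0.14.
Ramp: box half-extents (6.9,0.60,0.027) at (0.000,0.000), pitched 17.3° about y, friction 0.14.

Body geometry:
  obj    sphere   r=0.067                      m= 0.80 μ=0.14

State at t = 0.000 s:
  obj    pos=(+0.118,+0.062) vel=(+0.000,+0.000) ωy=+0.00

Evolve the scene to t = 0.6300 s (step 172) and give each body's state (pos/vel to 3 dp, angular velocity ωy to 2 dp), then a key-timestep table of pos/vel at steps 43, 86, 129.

State at t = 0.6300 s:
  obj    pos=(+1.085,-0.240) vel=(+3.071,-0.956) ωy=+47.98

Key-timestep trajectory:
   step    t(s)  obj.x    obj.z    obj.vx   obj.vz 
     43  0.1575   +0.178  +0.043  +0.768  -0.239
     86  0.3150   +0.360  -0.014  +1.535  -0.478
    129  0.4725   +0.662  -0.108  +2.303  -0.717


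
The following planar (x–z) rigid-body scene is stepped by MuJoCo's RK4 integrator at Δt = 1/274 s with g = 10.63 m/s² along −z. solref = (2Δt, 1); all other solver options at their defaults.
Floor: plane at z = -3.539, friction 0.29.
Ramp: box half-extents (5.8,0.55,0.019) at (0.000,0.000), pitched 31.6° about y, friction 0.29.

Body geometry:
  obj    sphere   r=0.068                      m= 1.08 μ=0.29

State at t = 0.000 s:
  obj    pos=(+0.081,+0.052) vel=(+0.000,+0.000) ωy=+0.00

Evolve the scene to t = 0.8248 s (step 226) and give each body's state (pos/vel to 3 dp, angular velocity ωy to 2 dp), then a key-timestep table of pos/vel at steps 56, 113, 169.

State at t = 0.8248 s:
  obj    pos=(+1.234,-0.657) vel=(+2.795,-1.720) ωy=+48.25

Key-timestep trajectory:
   step    t(s)  obj.x    obj.z    obj.vx   obj.vz 
     56  0.2044   +0.152  +0.009  +0.693  -0.426
    113  0.4124   +0.369  -0.125  +1.398  -0.860
    169  0.6168   +0.726  -0.344  +2.090  -1.286


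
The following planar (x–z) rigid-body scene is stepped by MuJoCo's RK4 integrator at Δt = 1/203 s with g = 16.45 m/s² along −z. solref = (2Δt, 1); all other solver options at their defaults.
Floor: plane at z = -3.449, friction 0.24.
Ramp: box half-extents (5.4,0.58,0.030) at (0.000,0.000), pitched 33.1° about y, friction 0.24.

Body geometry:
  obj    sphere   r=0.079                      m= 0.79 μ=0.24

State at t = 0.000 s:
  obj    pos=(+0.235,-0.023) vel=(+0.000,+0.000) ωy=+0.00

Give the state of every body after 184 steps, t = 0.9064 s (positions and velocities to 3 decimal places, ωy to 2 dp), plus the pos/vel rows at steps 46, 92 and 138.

State at t = 0.9064 s:
  obj    pos=(+2.444,-1.463) vel=(+4.873,-3.177) ωy=+73.60

Key-timestep trajectory:
   step    t(s)  obj.x    obj.z    obj.vx   obj.vz 
     46  0.2266   +0.373  -0.113  +1.219  -0.794
     92  0.4532   +0.787  -0.383  +2.437  -1.588
    138  0.6798   +1.477  -0.833  +3.655  -2.382


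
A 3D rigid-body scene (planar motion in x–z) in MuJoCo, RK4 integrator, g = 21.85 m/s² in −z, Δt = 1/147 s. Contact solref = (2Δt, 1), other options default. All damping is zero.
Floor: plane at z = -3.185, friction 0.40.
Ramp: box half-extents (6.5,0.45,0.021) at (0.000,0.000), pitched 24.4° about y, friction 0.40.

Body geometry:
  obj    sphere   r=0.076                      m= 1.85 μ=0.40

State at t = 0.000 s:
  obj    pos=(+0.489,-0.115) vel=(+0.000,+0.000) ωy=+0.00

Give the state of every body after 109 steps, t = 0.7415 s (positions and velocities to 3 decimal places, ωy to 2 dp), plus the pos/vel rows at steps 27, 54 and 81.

State at t = 0.7415 s:
  obj    pos=(+2.103,-0.848) vel=(+4.353,-1.975) ωy=+62.89

Key-timestep trajectory:
   step    t(s)  obj.x    obj.z    obj.vx   obj.vz 
     27  0.1837   +0.588  -0.160  +1.079  -0.489
     54  0.3673   +0.885  -0.295  +2.157  -0.978
     81  0.5510   +1.380  -0.520  +3.235  -1.468


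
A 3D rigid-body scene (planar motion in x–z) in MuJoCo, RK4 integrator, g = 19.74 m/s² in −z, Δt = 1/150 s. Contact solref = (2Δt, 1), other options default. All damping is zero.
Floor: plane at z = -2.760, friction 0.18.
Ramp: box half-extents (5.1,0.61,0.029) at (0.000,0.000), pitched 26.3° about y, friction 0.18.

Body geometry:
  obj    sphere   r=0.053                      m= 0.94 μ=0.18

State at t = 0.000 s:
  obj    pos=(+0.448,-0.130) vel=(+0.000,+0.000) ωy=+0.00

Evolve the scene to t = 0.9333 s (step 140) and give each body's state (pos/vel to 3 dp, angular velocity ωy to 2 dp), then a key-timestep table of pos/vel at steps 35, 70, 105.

State at t = 0.9333 s:
  obj    pos=(+2.888,-1.336) vel=(+5.228,-2.584) ωy=+109.97

Key-timestep trajectory:
   step    t(s)  obj.x    obj.z    obj.vx   obj.vz 
     35  0.2333   +0.601  -0.205  +1.308  -0.646
     70  0.4667   +1.058  -0.432  +2.614  -1.292
    105  0.7000   +1.821  -0.808  +3.921  -1.938


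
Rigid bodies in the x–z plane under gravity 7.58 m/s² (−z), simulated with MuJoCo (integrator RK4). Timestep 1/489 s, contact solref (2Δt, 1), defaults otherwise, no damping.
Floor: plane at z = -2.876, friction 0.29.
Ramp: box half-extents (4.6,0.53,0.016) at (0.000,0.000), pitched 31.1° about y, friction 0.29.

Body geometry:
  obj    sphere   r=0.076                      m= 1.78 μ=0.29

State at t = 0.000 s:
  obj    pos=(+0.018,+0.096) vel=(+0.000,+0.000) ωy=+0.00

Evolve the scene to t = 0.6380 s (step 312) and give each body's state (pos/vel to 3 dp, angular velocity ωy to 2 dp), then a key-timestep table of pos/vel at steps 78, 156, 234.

State at t = 0.6380 s:
  obj    pos=(+0.506,-0.198) vel=(+1.528,-0.922) ωy=+23.48

Key-timestep trajectory:
   step    t(s)  obj.x    obj.z    obj.vx   obj.vz 
     78  0.1595   +0.049  +0.078  +0.382  -0.230
    156  0.3190   +0.140  +0.023  +0.764  -0.461
    234  0.4785   +0.292  -0.069  +1.146  -0.691


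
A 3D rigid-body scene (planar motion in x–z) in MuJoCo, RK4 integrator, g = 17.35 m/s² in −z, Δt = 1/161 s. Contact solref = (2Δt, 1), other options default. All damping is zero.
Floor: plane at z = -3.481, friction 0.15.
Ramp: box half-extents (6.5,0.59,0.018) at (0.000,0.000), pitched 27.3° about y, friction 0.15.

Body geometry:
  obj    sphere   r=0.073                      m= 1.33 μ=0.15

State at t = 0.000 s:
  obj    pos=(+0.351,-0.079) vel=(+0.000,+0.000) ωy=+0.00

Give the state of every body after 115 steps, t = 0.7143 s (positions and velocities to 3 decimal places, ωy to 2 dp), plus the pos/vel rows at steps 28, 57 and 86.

State at t = 0.7143 s:
  obj    pos=(+1.640,-0.744) vel=(+3.608,-1.862) ωy=+55.59

Key-timestep trajectory:
   step    t(s)  obj.x    obj.z    obj.vx   obj.vz 
     28  0.1739   +0.428  -0.118  +0.879  -0.454
     57  0.3540   +0.668  -0.242  +1.789  -0.923
     86  0.5342   +1.072  -0.451  +2.699  -1.393


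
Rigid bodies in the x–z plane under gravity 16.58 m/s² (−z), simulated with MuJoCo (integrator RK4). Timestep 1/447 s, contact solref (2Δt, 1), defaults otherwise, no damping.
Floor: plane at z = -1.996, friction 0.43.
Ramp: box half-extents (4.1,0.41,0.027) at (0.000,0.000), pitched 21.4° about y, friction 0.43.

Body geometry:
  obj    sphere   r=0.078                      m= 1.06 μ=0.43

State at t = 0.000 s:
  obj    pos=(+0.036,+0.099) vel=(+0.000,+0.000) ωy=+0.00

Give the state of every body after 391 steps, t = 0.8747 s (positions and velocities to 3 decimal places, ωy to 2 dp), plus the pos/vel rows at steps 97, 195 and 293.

State at t = 0.8747 s:
  obj    pos=(+1.575,-0.505) vel=(+3.519,-1.379) ωy=+48.46

Key-timestep trajectory:
   step    t(s)  obj.x    obj.z    obj.vx   obj.vz 
     97  0.2170   +0.131  +0.062  +0.873  -0.342
    195  0.4362   +0.419  -0.051  +1.755  -0.688
    293  0.6555   +0.900  -0.240  +2.637  -1.034


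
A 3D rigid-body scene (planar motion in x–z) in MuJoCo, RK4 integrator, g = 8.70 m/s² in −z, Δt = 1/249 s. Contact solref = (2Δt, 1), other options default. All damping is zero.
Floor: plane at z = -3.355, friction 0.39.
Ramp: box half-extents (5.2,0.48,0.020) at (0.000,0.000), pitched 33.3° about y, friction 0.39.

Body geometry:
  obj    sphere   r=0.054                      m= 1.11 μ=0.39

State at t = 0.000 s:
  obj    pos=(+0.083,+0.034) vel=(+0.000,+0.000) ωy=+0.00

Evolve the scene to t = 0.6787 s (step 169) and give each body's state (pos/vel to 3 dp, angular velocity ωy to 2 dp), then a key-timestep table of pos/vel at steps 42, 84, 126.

State at t = 0.6787 s:
  obj    pos=(+0.740,-0.397) vel=(+1.936,-1.271) ωy=+42.87

Key-timestep trajectory:
   step    t(s)  obj.x    obj.z    obj.vx   obj.vz 
     42  0.1687   +0.124  +0.007  +0.481  -0.316
     84  0.3373   +0.245  -0.073  +0.962  -0.632
    126  0.5060   +0.448  -0.206  +1.443  -0.948


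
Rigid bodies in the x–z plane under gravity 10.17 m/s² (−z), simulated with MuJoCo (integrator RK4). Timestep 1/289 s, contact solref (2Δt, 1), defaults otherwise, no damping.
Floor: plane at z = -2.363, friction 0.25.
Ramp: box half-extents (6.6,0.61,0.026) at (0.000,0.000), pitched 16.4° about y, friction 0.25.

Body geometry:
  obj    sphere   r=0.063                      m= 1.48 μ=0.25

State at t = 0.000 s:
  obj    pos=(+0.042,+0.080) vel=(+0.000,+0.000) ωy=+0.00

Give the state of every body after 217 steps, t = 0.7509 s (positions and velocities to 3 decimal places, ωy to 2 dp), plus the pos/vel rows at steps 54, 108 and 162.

State at t = 0.7509 s:
  obj    pos=(+0.597,-0.083) vel=(+1.477,-0.435) ωy=+24.44

Key-timestep trajectory:
   step    t(s)  obj.x    obj.z    obj.vx   obj.vz 
     54  0.1869   +0.076  +0.070  +0.368  -0.108
    108  0.3737   +0.180  +0.040  +0.735  -0.216
    162  0.5606   +0.351  -0.011  +1.103  -0.325


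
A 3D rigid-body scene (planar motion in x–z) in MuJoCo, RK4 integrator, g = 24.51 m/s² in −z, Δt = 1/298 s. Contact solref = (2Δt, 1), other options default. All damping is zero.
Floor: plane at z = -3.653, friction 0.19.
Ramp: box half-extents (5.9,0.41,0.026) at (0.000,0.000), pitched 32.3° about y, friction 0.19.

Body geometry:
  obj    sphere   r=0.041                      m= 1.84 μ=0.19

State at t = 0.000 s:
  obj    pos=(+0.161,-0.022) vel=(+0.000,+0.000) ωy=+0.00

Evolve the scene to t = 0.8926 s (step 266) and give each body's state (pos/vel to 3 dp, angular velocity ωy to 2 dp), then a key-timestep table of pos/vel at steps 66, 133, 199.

State at t = 0.8926 s:
  obj    pos=(+3.311,-2.014) vel=(+7.059,-4.462) ωy=+203.62

Key-timestep trajectory:
   step    t(s)  obj.x    obj.z    obj.vx   obj.vz 
     66  0.2215   +0.355  -0.145  +1.752  -1.107
    133  0.4463   +0.949  -0.520  +3.530  -2.231
    199  0.6678   +1.924  -1.137  +5.281  -3.338


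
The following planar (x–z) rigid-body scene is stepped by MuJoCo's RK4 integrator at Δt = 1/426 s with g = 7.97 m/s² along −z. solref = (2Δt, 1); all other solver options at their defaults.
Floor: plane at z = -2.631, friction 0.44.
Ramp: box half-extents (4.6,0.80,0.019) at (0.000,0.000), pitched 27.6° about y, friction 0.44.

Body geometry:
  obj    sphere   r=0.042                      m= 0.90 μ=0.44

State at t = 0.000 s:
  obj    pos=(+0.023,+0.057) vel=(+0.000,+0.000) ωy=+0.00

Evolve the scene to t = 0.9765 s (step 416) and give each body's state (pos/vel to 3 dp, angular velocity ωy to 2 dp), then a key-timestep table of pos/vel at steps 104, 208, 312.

State at t = 0.9765 s:
  obj    pos=(+1.137,-0.526) vel=(+2.283,-1.193) ωy=+61.32

Key-timestep trajectory:
   step    t(s)  obj.x    obj.z    obj.vx   obj.vz 
    104  0.2441   +0.093  +0.020  +0.571  -0.298
    208  0.4883   +0.302  -0.089  +1.141  -0.597
    312  0.7324   +0.650  -0.271  +1.712  -0.895


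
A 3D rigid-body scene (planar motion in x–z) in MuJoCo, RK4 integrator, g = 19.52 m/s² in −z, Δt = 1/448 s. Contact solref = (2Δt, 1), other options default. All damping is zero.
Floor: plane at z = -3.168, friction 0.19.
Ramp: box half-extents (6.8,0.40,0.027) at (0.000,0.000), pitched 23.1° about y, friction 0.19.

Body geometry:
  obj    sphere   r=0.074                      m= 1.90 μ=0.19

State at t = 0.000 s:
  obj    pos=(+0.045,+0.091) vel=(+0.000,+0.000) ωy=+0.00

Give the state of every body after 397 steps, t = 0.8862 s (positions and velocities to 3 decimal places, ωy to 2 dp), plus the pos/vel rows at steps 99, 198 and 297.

State at t = 0.8862 s:
  obj    pos=(+2.021,-0.752) vel=(+4.459,-1.902) ωy=+65.50

Key-timestep trajectory:
   step    t(s)  obj.x    obj.z    obj.vx   obj.vz 
     99  0.2210   +0.168  +0.038  +1.112  -0.474
    198  0.4420   +0.536  -0.119  +2.224  -0.949
    297  0.6629   +1.151  -0.381  +3.336  -1.423


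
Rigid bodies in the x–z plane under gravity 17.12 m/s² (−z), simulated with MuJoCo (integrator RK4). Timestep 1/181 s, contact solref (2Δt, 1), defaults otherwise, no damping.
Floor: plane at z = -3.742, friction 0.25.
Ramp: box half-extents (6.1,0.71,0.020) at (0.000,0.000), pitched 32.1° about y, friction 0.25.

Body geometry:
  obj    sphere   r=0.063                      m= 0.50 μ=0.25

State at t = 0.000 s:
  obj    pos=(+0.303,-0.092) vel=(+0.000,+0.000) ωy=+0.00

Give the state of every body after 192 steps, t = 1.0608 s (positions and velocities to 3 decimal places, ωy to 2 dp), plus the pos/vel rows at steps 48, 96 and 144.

State at t = 1.0608 s:
  obj    pos=(+3.401,-2.035) vel=(+5.840,-3.663) ωy=+109.39

Key-timestep trajectory:
   step    t(s)  obj.x    obj.z    obj.vx   obj.vz 
     48  0.2652   +0.497  -0.214  +1.460  -0.916
     96  0.5304   +1.078  -0.578  +2.920  -1.832
    144  0.7956   +2.046  -1.185  +4.380  -2.748


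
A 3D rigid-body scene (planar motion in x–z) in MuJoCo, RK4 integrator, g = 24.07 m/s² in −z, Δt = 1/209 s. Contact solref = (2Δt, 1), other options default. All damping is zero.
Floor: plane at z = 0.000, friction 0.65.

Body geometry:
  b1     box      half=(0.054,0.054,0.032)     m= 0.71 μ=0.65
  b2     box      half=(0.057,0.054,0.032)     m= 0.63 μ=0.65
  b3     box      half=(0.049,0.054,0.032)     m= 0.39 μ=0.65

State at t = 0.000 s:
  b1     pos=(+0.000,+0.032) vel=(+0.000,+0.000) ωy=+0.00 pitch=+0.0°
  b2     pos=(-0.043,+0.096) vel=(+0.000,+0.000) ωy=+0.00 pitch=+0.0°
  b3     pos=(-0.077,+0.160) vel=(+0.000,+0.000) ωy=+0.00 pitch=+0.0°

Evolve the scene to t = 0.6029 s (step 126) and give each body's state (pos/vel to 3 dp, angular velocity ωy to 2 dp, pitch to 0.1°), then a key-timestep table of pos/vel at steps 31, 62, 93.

State at t = 0.6029 s:
  b1     pos=(+0.000,+0.032) vel=(+0.000,+0.000) ωy=+0.00 pitch=+0.0°
  b2     pos=(-0.097,+0.057) vel=(+0.001,+0.001) ωy=+0.01 pitch=-90.0°
  b3     pos=(-0.265,+0.032) vel=(+0.000,+0.000) ωy=+0.00 pitch=+180.0°

Key-timestep trajectory:
   step    t(s)  b1.x    b1.z    b1.vx   b1.vz   b2.x    b2.z    b2.vx   b2.vz   b3.x    b3.z    b3.vx   b3.vz 
     31  0.1483   +0.000  +0.032  +0.001  +0.000   -0.049  +0.097  -0.106  +0.017   -0.093  +0.154  -0.289  -0.122
     62  0.2967   +0.000  +0.032  +0.000  +0.000   -0.094  +0.055  -0.672  -0.457   -0.184  +0.047  -0.741  +0.251
     93  0.4450   +0.000  +0.032  +0.000  +0.000   -0.093  +0.058  +0.061  +0.075   -0.266  +0.029  +0.057  +0.117


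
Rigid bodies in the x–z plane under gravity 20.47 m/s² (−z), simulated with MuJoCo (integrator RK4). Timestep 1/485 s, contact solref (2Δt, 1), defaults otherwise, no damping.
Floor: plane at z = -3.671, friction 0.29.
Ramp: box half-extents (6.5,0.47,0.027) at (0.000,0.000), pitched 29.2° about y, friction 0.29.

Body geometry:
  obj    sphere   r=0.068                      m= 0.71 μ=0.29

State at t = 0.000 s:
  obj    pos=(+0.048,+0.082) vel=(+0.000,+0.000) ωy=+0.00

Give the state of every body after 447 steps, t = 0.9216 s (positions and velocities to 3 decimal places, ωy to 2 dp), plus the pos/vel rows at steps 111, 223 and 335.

State at t = 0.9216 s:
  obj    pos=(+2.693,-1.396) vel=(+5.739,-3.207) ωy=+96.67

Key-timestep trajectory:
   step    t(s)  obj.x    obj.z    obj.vx   obj.vz 
    111  0.2289   +0.211  -0.009  +1.425  -0.797
    223  0.4598   +0.706  -0.286  +2.863  -1.600
    335  0.6907   +1.534  -0.748  +4.301  -2.404


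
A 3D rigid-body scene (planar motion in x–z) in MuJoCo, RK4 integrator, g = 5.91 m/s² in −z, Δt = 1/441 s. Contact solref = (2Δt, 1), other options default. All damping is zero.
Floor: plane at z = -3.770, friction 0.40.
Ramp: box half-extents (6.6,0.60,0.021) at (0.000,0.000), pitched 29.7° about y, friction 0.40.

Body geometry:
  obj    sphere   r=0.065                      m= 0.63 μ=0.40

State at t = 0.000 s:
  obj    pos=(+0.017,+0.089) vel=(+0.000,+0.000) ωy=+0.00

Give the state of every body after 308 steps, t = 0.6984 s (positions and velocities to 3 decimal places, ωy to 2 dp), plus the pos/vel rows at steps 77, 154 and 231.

State at t = 0.6984 s:
  obj    pos=(+0.460,-0.164) vel=(+1.269,-0.724) ωy=+22.47

Key-timestep trajectory:
   step    t(s)  obj.x    obj.z    obj.vx   obj.vz 
     77  0.1746   +0.045  +0.073  +0.317  -0.181
    154  0.3492   +0.128  +0.026  +0.634  -0.362
    231  0.5238   +0.266  -0.053  +0.952  -0.543


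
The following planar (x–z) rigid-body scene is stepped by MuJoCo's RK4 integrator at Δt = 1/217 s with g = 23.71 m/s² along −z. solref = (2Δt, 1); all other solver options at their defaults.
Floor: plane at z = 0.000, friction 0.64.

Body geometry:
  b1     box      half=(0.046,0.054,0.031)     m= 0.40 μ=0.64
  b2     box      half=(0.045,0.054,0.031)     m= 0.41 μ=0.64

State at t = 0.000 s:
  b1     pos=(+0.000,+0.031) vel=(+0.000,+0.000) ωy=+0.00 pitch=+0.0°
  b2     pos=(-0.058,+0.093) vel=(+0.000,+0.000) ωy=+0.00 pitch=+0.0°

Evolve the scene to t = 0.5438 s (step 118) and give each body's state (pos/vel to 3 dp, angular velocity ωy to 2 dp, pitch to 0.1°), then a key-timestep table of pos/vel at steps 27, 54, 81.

State at t = 0.5438 s:
  b1     pos=(+0.000,+0.031) vel=(+0.000,+0.000) ωy=+0.00 pitch=+0.0°
  b2     pos=(-0.102,+0.045) vel=(+0.000,+0.000) ωy=+0.00 pitch=-90.0°

Key-timestep trajectory:
   step    t(s)  b1.x    b1.z    b1.vx   b1.vz   b2.x    b2.z    b2.vx   b2.vz 
     27  0.1244   +0.000  +0.031  +0.000  +0.000   -0.088  +0.050  -0.619  -0.429
     54  0.2488   +0.000  +0.031  +0.000  +0.000   -0.120  +0.053  +0.057  -0.014
     81  0.3733   +0.000  +0.031  +0.000  +0.000   -0.098  +0.047  -0.101  -0.044


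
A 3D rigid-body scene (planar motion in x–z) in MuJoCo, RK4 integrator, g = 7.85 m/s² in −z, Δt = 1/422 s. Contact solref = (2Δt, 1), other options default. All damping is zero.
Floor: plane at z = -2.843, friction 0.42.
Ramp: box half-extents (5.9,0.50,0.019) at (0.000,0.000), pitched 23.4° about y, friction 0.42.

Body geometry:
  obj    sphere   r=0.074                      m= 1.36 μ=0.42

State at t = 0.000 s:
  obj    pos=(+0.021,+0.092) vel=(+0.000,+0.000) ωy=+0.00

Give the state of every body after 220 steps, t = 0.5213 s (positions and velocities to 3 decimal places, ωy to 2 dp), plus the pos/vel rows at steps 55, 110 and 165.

State at t = 0.5213 s:
  obj    pos=(+0.299,-0.028) vel=(+1.065,-0.461) ωy=+15.69

Key-timestep trajectory:
   step    t(s)  obj.x    obj.z    obj.vx   obj.vz 
     55  0.1303   +0.038  +0.085  +0.266  -0.115
    110  0.2607   +0.091  +0.062  +0.533  -0.231
    165  0.3910   +0.177  +0.025  +0.799  -0.346


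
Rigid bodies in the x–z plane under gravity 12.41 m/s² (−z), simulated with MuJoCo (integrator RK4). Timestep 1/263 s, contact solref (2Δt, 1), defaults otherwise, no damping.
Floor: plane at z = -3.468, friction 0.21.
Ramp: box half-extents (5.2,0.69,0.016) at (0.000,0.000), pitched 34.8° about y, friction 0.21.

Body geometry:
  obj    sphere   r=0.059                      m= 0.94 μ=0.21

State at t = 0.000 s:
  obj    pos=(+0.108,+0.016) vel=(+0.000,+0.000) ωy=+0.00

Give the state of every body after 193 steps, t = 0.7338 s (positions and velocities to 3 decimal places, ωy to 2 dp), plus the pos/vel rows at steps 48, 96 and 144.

State at t = 0.7338 s:
  obj    pos=(+1.227,-0.761) vel=(+3.049,-2.119) ωy=+62.90

Key-timestep trajectory:
   step    t(s)  obj.x    obj.z    obj.vx   obj.vz 
     48  0.1825   +0.177  -0.032  +0.759  -0.527
     96  0.3650   +0.385  -0.176  +1.517  -1.054
    144  0.5475   +0.731  -0.417  +2.275  -1.581


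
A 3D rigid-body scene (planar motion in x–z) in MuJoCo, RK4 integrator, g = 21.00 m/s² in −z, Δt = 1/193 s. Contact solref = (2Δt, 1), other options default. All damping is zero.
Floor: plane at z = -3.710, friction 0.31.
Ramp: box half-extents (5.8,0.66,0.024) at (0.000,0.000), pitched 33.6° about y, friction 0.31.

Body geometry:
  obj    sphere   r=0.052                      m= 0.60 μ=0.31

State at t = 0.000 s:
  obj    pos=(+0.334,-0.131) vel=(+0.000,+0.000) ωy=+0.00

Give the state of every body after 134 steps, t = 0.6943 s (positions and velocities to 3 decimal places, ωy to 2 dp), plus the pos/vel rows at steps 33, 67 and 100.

State at t = 0.6943 s:
  obj    pos=(+2.001,-1.238) vel=(+4.801,-3.190) ωy=+110.80

Key-timestep trajectory:
   step    t(s)  obj.x    obj.z    obj.vx   obj.vz 
     33  0.1710   +0.435  -0.198  +1.183  -0.786
     67  0.3472   +0.751  -0.408  +2.401  -1.595
    100  0.5181   +1.262  -0.748  +3.583  -2.380


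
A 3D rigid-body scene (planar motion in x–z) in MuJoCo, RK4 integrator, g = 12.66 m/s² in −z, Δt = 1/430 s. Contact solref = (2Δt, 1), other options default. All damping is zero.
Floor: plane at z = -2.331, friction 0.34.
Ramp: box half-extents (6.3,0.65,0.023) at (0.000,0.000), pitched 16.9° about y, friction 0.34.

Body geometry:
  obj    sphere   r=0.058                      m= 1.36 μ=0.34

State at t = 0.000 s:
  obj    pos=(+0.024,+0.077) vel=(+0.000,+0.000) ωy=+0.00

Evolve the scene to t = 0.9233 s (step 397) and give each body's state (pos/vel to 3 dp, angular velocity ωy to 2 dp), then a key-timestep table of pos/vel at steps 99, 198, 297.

State at t = 0.9233 s:
  obj    pos=(+1.096,-0.248) vel=(+2.322,-0.706) ωy=+41.84

Key-timestep trajectory:
   step    t(s)  obj.x    obj.z    obj.vx   obj.vz 
     99  0.2302   +0.091  +0.057  +0.579  -0.176
    198  0.4605   +0.291  -0.004  +1.158  -0.352
    297  0.6907   +0.624  -0.105  +1.737  -0.528
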